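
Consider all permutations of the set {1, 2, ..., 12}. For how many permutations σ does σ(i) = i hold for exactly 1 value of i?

176214840

Pick the single fixed position: C(12,1) = 12 ways.
The remaining 11 must be deranged: !11 = 14684570.
Total: 12 × 14684570 = 176214840.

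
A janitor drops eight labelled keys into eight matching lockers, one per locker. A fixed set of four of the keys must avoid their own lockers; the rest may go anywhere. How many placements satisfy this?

Let A_j be the event that the j-th constrained one is fixed. By inclusion-exclusion over the 4 events:
Σ_{j=0}^{4} (-1)^j C(4,j)(8-j)!
= C(4,0)·8! - C(4,1)·7! + C(4,2)·6! - C(4,3)·5! + C(4,4)·4!
= 40320 - 20160 + 4320 - 480 + 24
= 24024

24024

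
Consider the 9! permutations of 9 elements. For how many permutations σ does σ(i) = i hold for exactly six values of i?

168

Choose which 6 of the 9 are fixed: C(9,6) = 84.
The remaining 3 must be deranged: !3 = 2.
Total: 84 × 2 = 168.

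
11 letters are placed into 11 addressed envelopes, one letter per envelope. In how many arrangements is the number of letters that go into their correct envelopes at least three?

3205379

Sum C(11,i)·!(11-i) for i = 3..11:
  i=3: C(11,3)·!8 = 165·14833 = 2447445
  i=4: C(11,4)·!7 = 330·1854 = 611820
  i=5: C(11,5)·!6 = 462·265 = 122430
  i=6: C(11,6)·!5 = 462·44 = 20328
  i=7: C(11,7)·!4 = 330·9 = 2970
  i=8: C(11,8)·!3 = 165·2 = 330
  i=9: C(11,9)·!2 = 55·1 = 55
  i=10: C(11,10)·!1 = 11·0 = 0
  i=11: C(11,11)·!0 = 1·1 = 1
Total = 3205379.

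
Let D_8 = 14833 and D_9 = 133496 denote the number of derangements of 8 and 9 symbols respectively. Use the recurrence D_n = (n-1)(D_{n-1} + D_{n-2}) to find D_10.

1334961

D_10 = (10-1)·(D_9 + D_8) = 9·(133496 + 14833) = 9·148329 = 1334961.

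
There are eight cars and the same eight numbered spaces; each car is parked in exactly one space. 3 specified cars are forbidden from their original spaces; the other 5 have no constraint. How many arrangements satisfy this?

27240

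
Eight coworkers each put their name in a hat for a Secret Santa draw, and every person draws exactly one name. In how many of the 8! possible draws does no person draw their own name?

By inclusion-exclusion, !8 = Σ (-1)^k · 8!/k! for k=0..8
= 8! - 8!/1! + 8!/2! - 8!/3! + 8!/4! - 8!/5! + 8!/6! - 8!/7! + 8!/8!
= 40320 - 40320 + 20160 - 6720 + 1680 - 336 + 56 - 8 + 1
= 14833

14833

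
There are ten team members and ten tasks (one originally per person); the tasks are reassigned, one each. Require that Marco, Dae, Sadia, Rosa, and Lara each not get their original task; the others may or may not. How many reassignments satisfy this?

2170680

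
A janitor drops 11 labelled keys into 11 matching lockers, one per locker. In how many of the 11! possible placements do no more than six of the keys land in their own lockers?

# with exactly i fixed is C(11,i)·!(11-i); sum over i=0..6:
  i=0: C(11,0)·!11 = 1·14684570 = 14684570
  i=1: C(11,1)·!10 = 11·1334961 = 14684571
  i=2: C(11,2)·!9 = 55·133496 = 7342280
  i=3: C(11,3)·!8 = 165·14833 = 2447445
  i=4: C(11,4)·!7 = 330·1854 = 611820
  i=5: C(11,5)·!6 = 462·265 = 122430
  i=6: C(11,6)·!5 = 462·44 = 20328
Total = 39913444.

39913444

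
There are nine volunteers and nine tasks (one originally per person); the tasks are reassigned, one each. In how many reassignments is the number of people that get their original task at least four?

6883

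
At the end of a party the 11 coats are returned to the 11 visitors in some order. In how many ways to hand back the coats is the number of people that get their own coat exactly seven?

Choose which 7 of the 11 are fixed: C(11,7) = 330.
The other 4 form a derangement: !4 = 9.
Total: 330 × 9 = 2970.

2970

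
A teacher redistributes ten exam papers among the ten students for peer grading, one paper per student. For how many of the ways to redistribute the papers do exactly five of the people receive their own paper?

11088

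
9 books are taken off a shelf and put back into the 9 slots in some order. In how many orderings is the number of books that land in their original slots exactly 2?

66744

Choose which 2 of the 9 are fixed: C(9,2) = 36.
The remaining 7 must be deranged: !7 = 1854.
Total: 36 × 1854 = 66744.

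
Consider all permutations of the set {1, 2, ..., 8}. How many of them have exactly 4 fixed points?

630

Pick the 4 fixed positions: C(8,4) = 70 ways.
The remaining 4 must be deranged: !4 = 9.
Total: 70 × 9 = 630.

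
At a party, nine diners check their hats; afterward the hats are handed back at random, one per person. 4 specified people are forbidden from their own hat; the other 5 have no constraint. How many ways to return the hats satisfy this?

229080

Let A_j be the event that the j-th constrained one is fixed. By inclusion-exclusion over the 4 events:
Σ_{j=0}^{4} (-1)^j C(4,j)(9-j)!
= C(4,0)·9! - C(4,1)·8! + C(4,2)·7! - C(4,3)·6! + C(4,4)·5!
= 362880 - 161280 + 30240 - 2880 + 120
= 229080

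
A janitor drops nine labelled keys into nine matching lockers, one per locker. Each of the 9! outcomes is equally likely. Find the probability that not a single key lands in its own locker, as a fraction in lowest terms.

16687/45360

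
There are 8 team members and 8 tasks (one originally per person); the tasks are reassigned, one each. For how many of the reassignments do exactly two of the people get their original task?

7420

Choose which 2 of the 8 are fixed: C(8,2) = 28.
The other 6 form a derangement: !6 = 265.
Total: 28 × 265 = 7420.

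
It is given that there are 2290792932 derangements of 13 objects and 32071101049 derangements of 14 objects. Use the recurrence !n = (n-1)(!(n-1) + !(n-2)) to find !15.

!15 = (15-1)·(!14 + !13) = 14·(32071101049 + 2290792932) = 14·34361893981 = 481066515734.

481066515734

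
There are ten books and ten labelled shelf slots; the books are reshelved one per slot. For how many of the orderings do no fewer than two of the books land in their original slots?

958879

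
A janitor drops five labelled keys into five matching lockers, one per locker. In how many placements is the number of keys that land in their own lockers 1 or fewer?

89

# with exactly i fixed is C(5,i)·!(5-i); sum over i=0..1:
  i=0: C(5,0)·!5 = 1·44 = 44
  i=1: C(5,1)·!4 = 5·9 = 45
Total = 89.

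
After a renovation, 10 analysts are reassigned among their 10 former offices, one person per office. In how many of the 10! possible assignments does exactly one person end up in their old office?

Pick the single fixed position: C(10,1) = 10 ways.
The other 9 form a derangement: !9 = 133496.
Total: 10 × 133496 = 1334960.

1334960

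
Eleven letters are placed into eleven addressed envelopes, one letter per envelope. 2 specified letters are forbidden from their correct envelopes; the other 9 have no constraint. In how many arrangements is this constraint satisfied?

33022080

Inclusion-exclusion on the 2 forbidden self-matches:
Σ_{j=0}^{2} (-1)^j C(2,j)(11-j)!
= C(2,0)·11! - C(2,1)·10! + C(2,2)·9!
= 39916800 - 7257600 + 362880
= 33022080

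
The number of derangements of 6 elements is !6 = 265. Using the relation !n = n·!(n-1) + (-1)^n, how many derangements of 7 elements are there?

!7 = 7·265 - 1 = 1854.

1854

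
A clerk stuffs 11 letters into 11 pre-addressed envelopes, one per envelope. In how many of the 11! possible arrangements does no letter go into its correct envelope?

14684570

Use !n = (n-1)(!(n-1) + !(n-2)).
!11 = 10·(1334961 + 133496) = 10·1468457 = 14684570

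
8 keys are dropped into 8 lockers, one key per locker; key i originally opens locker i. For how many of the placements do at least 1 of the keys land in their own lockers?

25487

# with exactly i fixed is C(8,i)·!(8-i); sum over i=1..8:
  i=1: C(8,1)·!7 = 8·1854 = 14832
  i=2: C(8,2)·!6 = 28·265 = 7420
  i=3: C(8,3)·!5 = 56·44 = 2464
  i=4: C(8,4)·!4 = 70·9 = 630
  i=5: C(8,5)·!3 = 56·2 = 112
  i=6: C(8,6)·!2 = 28·1 = 28
  i=7: C(8,7)·!1 = 8·0 = 0
  i=8: C(8,8)·!0 = 1·1 = 1
Total = 25487.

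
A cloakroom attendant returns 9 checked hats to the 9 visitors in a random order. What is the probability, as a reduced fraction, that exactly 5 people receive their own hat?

1/320

Favorable outcomes: C(9,5)·!4 = 126·9 = 1134.
Total outcomes: 9! = 362880.
Probability = 1134/362880 = 1/320.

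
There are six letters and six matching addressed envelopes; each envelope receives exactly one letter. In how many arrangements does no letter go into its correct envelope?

The number of derangements of 6 is !6 = Σ_{k=0}^{6} (-1)^k·6!/k!
= 6! - 6!/1! + 6!/2! - 6!/3! + 6!/4! - 6!/5! + 6!/6!
= 720 - 720 + 360 - 120 + 30 - 6 + 1
= 265

265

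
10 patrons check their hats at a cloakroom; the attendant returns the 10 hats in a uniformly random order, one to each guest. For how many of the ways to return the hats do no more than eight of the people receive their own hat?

3628799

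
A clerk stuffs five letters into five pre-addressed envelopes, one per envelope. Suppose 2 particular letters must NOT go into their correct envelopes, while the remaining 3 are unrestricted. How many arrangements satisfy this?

Let A_j be the event that the j-th constrained one is fixed. By inclusion-exclusion over the 2 events:
Σ_{j=0}^{2} (-1)^j C(2,j)(5-j)!
= C(2,0)·5! - C(2,1)·4! + C(2,2)·3!
= 120 - 48 + 6
= 78

78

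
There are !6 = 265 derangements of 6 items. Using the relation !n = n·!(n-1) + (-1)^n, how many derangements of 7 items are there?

1854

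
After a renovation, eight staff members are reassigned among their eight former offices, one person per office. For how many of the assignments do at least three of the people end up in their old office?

3235

# with exactly i fixed is C(8,i)·!(8-i); sum over i=3..8:
  i=3: C(8,3)·!5 = 56·44 = 2464
  i=4: C(8,4)·!4 = 70·9 = 630
  i=5: C(8,5)·!3 = 56·2 = 112
  i=6: C(8,6)·!2 = 28·1 = 28
  i=7: C(8,7)·!1 = 8·0 = 0
  i=8: C(8,8)·!0 = 1·1 = 1
Total = 3235.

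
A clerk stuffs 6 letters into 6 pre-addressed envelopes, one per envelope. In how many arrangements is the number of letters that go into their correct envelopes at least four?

16

Sum C(6,i)·!(6-i) for i = 4..6:
  i=4: C(6,4)·!2 = 15·1 = 15
  i=5: C(6,5)·!1 = 6·0 = 0
  i=6: C(6,6)·!0 = 1·1 = 1
Total = 16.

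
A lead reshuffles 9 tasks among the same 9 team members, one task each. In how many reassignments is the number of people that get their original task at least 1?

# with exactly i fixed is C(9,i)·!(9-i); sum over i=1..9:
  i=1: C(9,1)·!8 = 9·14833 = 133497
  i=2: C(9,2)·!7 = 36·1854 = 66744
  i=3: C(9,3)·!6 = 84·265 = 22260
  i=4: C(9,4)·!5 = 126·44 = 5544
  i=5: C(9,5)·!4 = 126·9 = 1134
  i=6: C(9,6)·!3 = 84·2 = 168
  i=7: C(9,7)·!2 = 36·1 = 36
  i=8: C(9,8)·!1 = 9·0 = 0
  i=9: C(9,9)·!0 = 1·1 = 1
Total = 229384.

229384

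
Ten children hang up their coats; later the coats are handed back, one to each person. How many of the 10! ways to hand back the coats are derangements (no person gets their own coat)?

1334961

Use !n = n·!(n-1) + (-1)^n.
!10 = 10·133496 + 1 = 1334961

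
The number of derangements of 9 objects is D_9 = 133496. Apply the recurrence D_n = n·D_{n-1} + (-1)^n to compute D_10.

D_10 = 10·133496 + 1 = 1334961.

1334961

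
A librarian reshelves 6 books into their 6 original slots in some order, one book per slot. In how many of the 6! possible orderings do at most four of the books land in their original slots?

Sum C(6,i)·!(6-i) for i = 0..4:
  i=0: C(6,0)·!6 = 1·265 = 265
  i=1: C(6,1)·!5 = 6·44 = 264
  i=2: C(6,2)·!4 = 15·9 = 135
  i=3: C(6,3)·!3 = 20·2 = 40
  i=4: C(6,4)·!2 = 15·1 = 15
Total = 719.

719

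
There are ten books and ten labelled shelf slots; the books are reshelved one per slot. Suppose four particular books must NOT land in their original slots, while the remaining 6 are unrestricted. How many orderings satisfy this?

Let A_j be the event that the j-th constrained one is fixed. By inclusion-exclusion over the 4 events:
Σ_{j=0}^{4} (-1)^j C(4,j)(10-j)!
= C(4,0)·10! - C(4,1)·9! + C(4,2)·8! - C(4,3)·7! + C(4,4)·6!
= 3628800 - 1451520 + 241920 - 20160 + 720
= 2399760

2399760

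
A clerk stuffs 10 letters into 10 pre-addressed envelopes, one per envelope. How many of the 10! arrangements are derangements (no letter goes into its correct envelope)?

1334961

Recurrence: !10 = 10·!9 + (-1)^10.
!10 = 10·133496 + 1 = 1334961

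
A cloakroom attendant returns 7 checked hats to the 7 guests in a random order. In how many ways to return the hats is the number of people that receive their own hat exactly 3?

315

Choose which 3 of the 7 are fixed: C(7,3) = 35.
The remaining 4 must be deranged: !4 = 9.
Total: 35 × 9 = 315.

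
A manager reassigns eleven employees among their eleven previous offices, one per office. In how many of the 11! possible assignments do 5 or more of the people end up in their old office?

Sum C(11,i)·!(11-i) for i = 5..11:
  i=5: C(11,5)·!6 = 462·265 = 122430
  i=6: C(11,6)·!5 = 462·44 = 20328
  i=7: C(11,7)·!4 = 330·9 = 2970
  i=8: C(11,8)·!3 = 165·2 = 330
  i=9: C(11,9)·!2 = 55·1 = 55
  i=10: C(11,10)·!1 = 11·0 = 0
  i=11: C(11,11)·!0 = 1·1 = 1
Total = 146114.

146114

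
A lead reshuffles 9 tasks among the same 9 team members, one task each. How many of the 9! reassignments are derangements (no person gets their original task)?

!9 = 9! · Σ_{k=0}^{9} (-1)^k/k!
= 9! - 9!/1! + 9!/2! - 9!/3! + 9!/4! - 9!/5! + 9!/6! - 9!/7! + 9!/8! - 9!/9!
= 362880 - 362880 + 181440 - 60480 + 15120 - 3024 + 504 - 72 + 9 - 1
= 133496

133496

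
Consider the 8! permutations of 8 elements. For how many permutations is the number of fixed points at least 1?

25487

# with exactly i fixed is C(8,i)·!(8-i); sum over i=1..8:
  i=1: C(8,1)·!7 = 8·1854 = 14832
  i=2: C(8,2)·!6 = 28·265 = 7420
  i=3: C(8,3)·!5 = 56·44 = 2464
  i=4: C(8,4)·!4 = 70·9 = 630
  i=5: C(8,5)·!3 = 56·2 = 112
  i=6: C(8,6)·!2 = 28·1 = 28
  i=7: C(8,7)·!1 = 8·0 = 0
  i=8: C(8,8)·!0 = 1·1 = 1
Total = 25487.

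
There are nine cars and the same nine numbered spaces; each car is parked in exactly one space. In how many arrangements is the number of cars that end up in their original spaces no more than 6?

362843

Sum C(9,i)·!(9-i) for i = 0..6:
  i=0: C(9,0)·!9 = 1·133496 = 133496
  i=1: C(9,1)·!8 = 9·14833 = 133497
  i=2: C(9,2)·!7 = 36·1854 = 66744
  i=3: C(9,3)·!6 = 84·265 = 22260
  i=4: C(9,4)·!5 = 126·44 = 5544
  i=5: C(9,5)·!4 = 126·9 = 1134
  i=6: C(9,6)·!3 = 84·2 = 168
Total = 362843.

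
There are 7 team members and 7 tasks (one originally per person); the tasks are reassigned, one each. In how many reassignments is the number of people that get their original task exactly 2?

924

Choose which 2 of the 7 are fixed: C(7,2) = 21.
The other 5 form a derangement: !5 = 44.
Total: 21 × 44 = 924.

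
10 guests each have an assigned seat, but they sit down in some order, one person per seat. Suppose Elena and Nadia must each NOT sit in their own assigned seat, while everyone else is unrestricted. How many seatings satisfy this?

2943360

Let A_j be the event that the j-th constrained one is fixed. By inclusion-exclusion over the 2 events:
Σ_{j=0}^{2} (-1)^j C(2,j)(10-j)!
= C(2,0)·10! - C(2,1)·9! + C(2,2)·8!
= 3628800 - 725760 + 40320
= 2943360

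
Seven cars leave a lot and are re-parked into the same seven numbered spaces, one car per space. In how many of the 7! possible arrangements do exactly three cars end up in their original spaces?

Pick the 3 fixed positions: C(7,3) = 35 ways.
The other 4 form a derangement: !4 = 9.
Total: 35 × 9 = 315.

315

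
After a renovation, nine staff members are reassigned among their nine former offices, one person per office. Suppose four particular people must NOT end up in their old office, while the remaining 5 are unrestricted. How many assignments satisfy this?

229080

Let A_j be the event that the j-th constrained one is fixed. By inclusion-exclusion over the 4 events:
Σ_{j=0}^{4} (-1)^j C(4,j)(9-j)!
= C(4,0)·9! - C(4,1)·8! + C(4,2)·7! - C(4,3)·6! + C(4,4)·5!
= 362880 - 161280 + 30240 - 2880 + 120
= 229080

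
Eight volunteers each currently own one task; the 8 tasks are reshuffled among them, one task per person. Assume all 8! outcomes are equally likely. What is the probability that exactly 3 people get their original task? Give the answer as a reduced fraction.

11/180

Favorable outcomes: C(8,3)·!5 = 56·44 = 2464.
Total outcomes: 8! = 40320.
Probability = 2464/40320 = 11/180.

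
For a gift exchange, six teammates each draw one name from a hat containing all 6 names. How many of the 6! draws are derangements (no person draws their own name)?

By inclusion-exclusion, !6 = Σ (-1)^k · 6!/k! for k=0..6
= 6! - 6!/1! + 6!/2! - 6!/3! + 6!/4! - 6!/5! + 6!/6!
= 720 - 720 + 360 - 120 + 30 - 6 + 1
= 265

265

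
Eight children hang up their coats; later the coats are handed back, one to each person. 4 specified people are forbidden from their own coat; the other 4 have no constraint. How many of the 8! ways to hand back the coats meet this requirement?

Inclusion-exclusion on the 4 forbidden self-matches:
Σ_{j=0}^{4} (-1)^j C(4,j)(8-j)!
= C(4,0)·8! - C(4,1)·7! + C(4,2)·6! - C(4,3)·5! + C(4,4)·4!
= 40320 - 20160 + 4320 - 480 + 24
= 24024

24024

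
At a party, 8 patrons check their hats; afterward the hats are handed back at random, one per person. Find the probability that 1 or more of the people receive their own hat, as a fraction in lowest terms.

3641/5760

Favorable outcomes: Σ_{i≥1} C(8,i)·!(8-i) = 8·1854 + 28·265 + 56·44 + 70·9 + 56·2 + 28·1 + 8·0 + 1·1 = 25487.
Total outcomes: 8! = 40320.
Probability = 25487/40320 = 3641/5760.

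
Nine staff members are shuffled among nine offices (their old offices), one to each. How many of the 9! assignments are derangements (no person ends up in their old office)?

133496

By inclusion-exclusion, !9 = Σ (-1)^k · 9!/k! for k=0..9
= 9! - 9!/1! + 9!/2! - 9!/3! + 9!/4! - 9!/5! + 9!/6! - 9!/7! + 9!/8! - 9!/9!
= 362880 - 362880 + 181440 - 60480 + 15120 - 3024 + 504 - 72 + 9 - 1
= 133496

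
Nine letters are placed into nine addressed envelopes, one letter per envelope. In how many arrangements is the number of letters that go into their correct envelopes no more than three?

355997

# with exactly i fixed is C(9,i)·!(9-i); sum over i=0..3:
  i=0: C(9,0)·!9 = 1·133496 = 133496
  i=1: C(9,1)·!8 = 9·14833 = 133497
  i=2: C(9,2)·!7 = 36·1854 = 66744
  i=3: C(9,3)·!6 = 84·265 = 22260
Total = 355997.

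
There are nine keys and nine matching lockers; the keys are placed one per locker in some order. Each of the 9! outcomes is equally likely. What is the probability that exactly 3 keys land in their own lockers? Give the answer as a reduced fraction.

53/864

Favorable outcomes: C(9,3)·!6 = 84·265 = 22260.
Total outcomes: 9! = 362880.
Probability = 22260/362880 = 53/864.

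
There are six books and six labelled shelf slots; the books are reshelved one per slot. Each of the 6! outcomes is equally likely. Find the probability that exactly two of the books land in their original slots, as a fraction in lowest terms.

Favorable outcomes: C(6,2)·!4 = 15·9 = 135.
Total outcomes: 6! = 720.
Probability = 135/720 = 3/16.

3/16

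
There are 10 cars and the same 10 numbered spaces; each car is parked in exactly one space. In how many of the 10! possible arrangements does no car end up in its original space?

1334961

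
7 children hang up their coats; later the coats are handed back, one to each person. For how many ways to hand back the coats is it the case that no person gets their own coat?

1854

Recurrence: !7 = 7·!6 + (-1)^7.
!7 = 7·265 - 1 = 1854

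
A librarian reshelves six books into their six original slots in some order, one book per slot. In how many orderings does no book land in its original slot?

265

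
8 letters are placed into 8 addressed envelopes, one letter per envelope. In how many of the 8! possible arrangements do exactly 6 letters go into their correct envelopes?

Pick the 6 fixed positions: C(8,6) = 28 ways.
The other 2 form a derangement: !2 = 1.
Total: 28 × 1 = 28.

28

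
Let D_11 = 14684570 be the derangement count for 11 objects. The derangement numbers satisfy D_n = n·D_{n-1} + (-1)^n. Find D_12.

D_12 = 12·14684570 + 1 = 176214841.

176214841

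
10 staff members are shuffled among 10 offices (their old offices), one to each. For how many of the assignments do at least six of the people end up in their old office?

2176

Sum C(10,i)·!(10-i) for i = 6..10:
  i=6: C(10,6)·!4 = 210·9 = 1890
  i=7: C(10,7)·!3 = 120·2 = 240
  i=8: C(10,8)·!2 = 45·1 = 45
  i=9: C(10,9)·!1 = 10·0 = 0
  i=10: C(10,10)·!0 = 1·1 = 1
Total = 2176.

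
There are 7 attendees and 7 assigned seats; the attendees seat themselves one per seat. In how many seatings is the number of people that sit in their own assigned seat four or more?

Sum C(7,i)·!(7-i) for i = 4..7:
  i=4: C(7,4)·!3 = 35·2 = 70
  i=5: C(7,5)·!2 = 21·1 = 21
  i=6: C(7,6)·!1 = 7·0 = 0
  i=7: C(7,7)·!0 = 1·1 = 1
Total = 92.

92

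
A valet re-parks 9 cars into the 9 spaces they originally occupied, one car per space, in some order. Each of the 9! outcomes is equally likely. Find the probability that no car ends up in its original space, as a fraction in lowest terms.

16687/45360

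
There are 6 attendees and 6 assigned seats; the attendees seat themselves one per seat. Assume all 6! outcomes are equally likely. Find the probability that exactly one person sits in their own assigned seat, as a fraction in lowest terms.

11/30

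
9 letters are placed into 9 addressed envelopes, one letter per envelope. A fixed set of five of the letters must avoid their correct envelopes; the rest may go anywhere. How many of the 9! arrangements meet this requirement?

Let A_j be the event that the j-th constrained one is fixed. By inclusion-exclusion over the 5 events:
Σ_{j=0}^{5} (-1)^j C(5,j)(9-j)!
= C(5,0)·9! - C(5,1)·8! + C(5,2)·7! - C(5,3)·6! + C(5,4)·5! - C(5,5)·4!
= 362880 - 201600 + 50400 - 7200 + 600 - 24
= 205056

205056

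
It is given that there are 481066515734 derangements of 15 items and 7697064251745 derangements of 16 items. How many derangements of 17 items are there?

!17 = (17-1)·(!16 + !15) = 16·(7697064251745 + 481066515734) = 16·8178130767479 = 130850092279664.

130850092279664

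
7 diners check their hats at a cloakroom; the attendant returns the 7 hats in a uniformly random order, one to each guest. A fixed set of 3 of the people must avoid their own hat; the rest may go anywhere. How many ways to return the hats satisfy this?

3216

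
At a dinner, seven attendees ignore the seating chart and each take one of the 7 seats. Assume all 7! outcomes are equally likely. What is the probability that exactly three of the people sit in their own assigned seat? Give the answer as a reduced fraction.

1/16

Favorable outcomes: C(7,3)·!4 = 35·9 = 315.
Total outcomes: 7! = 5040.
Probability = 315/5040 = 1/16.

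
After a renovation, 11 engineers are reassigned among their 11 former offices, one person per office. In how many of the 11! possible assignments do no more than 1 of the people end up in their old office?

29369141

# with exactly i fixed is C(11,i)·!(11-i); sum over i=0..1:
  i=0: C(11,0)·!11 = 1·14684570 = 14684570
  i=1: C(11,1)·!10 = 11·1334961 = 14684571
Total = 29369141.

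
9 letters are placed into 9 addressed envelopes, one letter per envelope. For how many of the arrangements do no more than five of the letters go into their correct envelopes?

362675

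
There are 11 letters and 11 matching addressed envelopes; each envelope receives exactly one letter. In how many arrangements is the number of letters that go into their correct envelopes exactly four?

Pick the 4 fixed positions: C(11,4) = 330 ways.
The other 7 form a derangement: !7 = 1854.
Total: 330 × 1854 = 611820.

611820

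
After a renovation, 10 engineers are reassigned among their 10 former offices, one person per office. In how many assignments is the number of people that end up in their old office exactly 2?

667485

Pick the 2 fixed positions: C(10,2) = 45 ways.
The remaining 8 must be deranged: !8 = 14833.
Total: 45 × 14833 = 667485.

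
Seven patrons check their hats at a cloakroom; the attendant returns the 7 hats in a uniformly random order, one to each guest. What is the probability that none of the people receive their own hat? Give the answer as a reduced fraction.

Favorable outcomes: !7 = 1854.
Total outcomes: 7! = 5040.
Probability = 1854/5040 = 103/280.

103/280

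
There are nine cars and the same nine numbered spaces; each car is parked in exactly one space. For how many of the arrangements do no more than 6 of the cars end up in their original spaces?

362843

Sum C(9,i)·!(9-i) for i = 0..6:
  i=0: C(9,0)·!9 = 1·133496 = 133496
  i=1: C(9,1)·!8 = 9·14833 = 133497
  i=2: C(9,2)·!7 = 36·1854 = 66744
  i=3: C(9,3)·!6 = 84·265 = 22260
  i=4: C(9,4)·!5 = 126·44 = 5544
  i=5: C(9,5)·!4 = 126·9 = 1134
  i=6: C(9,6)·!3 = 84·2 = 168
Total = 362843.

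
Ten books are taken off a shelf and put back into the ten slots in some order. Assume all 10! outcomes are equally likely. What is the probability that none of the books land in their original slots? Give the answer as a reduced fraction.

Favorable outcomes: !10 = 1334961.
Total outcomes: 10! = 3628800.
Probability = 1334961/3628800 = 16481/44800.

16481/44800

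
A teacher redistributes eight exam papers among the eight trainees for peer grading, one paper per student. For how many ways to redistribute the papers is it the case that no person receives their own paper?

Use !n = (n-1)(!(n-1) + !(n-2)).
!8 = 7·(1854 + 265) = 7·2119 = 14833

14833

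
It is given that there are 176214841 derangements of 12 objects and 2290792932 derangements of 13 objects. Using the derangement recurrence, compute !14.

32071101049

!14 = (14-1)·(!13 + !12) = 13·(2290792932 + 176214841) = 13·2467007773 = 32071101049.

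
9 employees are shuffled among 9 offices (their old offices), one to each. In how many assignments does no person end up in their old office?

133496

Recurrence: !9 = 9·!8 + (-1)^9.
!9 = 9·14833 - 1 = 133496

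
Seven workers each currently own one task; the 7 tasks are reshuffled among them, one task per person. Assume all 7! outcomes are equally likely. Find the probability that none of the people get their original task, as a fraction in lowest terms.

103/280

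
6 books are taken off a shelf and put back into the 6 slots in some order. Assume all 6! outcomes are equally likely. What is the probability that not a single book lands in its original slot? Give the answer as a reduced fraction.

53/144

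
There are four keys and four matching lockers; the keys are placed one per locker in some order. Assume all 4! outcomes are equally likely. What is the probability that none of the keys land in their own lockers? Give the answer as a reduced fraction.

3/8

Favorable outcomes: !4 = 9.
Total outcomes: 4! = 24.
Probability = 9/24 = 3/8.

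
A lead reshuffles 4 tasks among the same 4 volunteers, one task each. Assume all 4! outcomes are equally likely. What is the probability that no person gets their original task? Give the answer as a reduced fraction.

Favorable outcomes: !4 = 9.
Total outcomes: 4! = 24.
Probability = 9/24 = 3/8.

3/8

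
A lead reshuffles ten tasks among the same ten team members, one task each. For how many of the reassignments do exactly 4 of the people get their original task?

Pick the 4 fixed positions: C(10,4) = 210 ways.
The remaining 6 must be deranged: !6 = 265.
Total: 210 × 265 = 55650.

55650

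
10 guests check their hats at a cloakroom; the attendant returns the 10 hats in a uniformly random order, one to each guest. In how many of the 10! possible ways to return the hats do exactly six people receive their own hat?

1890

Pick the 6 fixed positions: C(10,6) = 210 ways.
The other 4 form a derangement: !4 = 9.
Total: 210 × 9 = 1890.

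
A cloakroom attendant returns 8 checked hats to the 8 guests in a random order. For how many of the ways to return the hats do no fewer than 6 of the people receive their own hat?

# with exactly i fixed is C(8,i)·!(8-i); sum over i=6..8:
  i=6: C(8,6)·!2 = 28·1 = 28
  i=7: C(8,7)·!1 = 8·0 = 0
  i=8: C(8,8)·!0 = 1·1 = 1
Total = 29.

29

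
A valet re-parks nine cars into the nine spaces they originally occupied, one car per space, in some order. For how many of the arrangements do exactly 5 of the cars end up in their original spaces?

Pick the 5 fixed positions: C(9,5) = 126 ways.
The remaining 4 must be deranged: !4 = 9.
Total: 126 × 9 = 1134.

1134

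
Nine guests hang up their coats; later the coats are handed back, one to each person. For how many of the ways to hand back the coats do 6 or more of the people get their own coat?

Sum C(9,i)·!(9-i) for i = 6..9:
  i=6: C(9,6)·!3 = 84·2 = 168
  i=7: C(9,7)·!2 = 36·1 = 36
  i=8: C(9,8)·!1 = 9·0 = 0
  i=9: C(9,9)·!0 = 1·1 = 1
Total = 205.

205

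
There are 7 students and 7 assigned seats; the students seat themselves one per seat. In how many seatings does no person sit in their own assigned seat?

Use !n = n·!(n-1) + (-1)^n.
!7 = 7·265 - 1 = 1854

1854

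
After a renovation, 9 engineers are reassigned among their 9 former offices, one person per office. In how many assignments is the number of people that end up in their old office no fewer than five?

1339

# with exactly i fixed is C(9,i)·!(9-i); sum over i=5..9:
  i=5: C(9,5)·!4 = 126·9 = 1134
  i=6: C(9,6)·!3 = 84·2 = 168
  i=7: C(9,7)·!2 = 36·1 = 36
  i=8: C(9,8)·!1 = 9·0 = 0
  i=9: C(9,9)·!0 = 1·1 = 1
Total = 1339.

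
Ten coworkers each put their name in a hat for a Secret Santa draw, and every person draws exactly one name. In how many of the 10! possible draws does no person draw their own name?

The subfactorial !10 = [10!/e] (nearest integer).
10! = 3628800, and 3628800/e ≈ 1334960.92, so !10 = 1334961.

1334961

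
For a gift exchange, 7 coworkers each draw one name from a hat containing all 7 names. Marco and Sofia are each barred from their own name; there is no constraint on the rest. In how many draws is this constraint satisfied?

3720

Inclusion-exclusion on the 2 forbidden self-matches:
Σ_{j=0}^{2} (-1)^j C(2,j)(7-j)!
= C(2,0)·7! - C(2,1)·6! + C(2,2)·5!
= 5040 - 1440 + 120
= 3720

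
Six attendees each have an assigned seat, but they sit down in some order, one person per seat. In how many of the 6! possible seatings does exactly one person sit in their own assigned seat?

Pick the single fixed position: C(6,1) = 6 ways.
The other 5 form a derangement: !5 = 44.
Total: 6 × 44 = 264.

264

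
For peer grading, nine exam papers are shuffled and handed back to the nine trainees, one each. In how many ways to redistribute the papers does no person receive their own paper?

133496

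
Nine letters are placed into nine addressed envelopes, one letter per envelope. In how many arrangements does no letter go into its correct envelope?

133496

By inclusion-exclusion, !9 = Σ (-1)^k · 9!/k! for k=0..9
= 9! - 9!/1! + 9!/2! - 9!/3! + 9!/4! - 9!/5! + 9!/6! - 9!/7! + 9!/8! - 9!/9!
= 362880 - 362880 + 181440 - 60480 + 15120 - 3024 + 504 - 72 + 9 - 1
= 133496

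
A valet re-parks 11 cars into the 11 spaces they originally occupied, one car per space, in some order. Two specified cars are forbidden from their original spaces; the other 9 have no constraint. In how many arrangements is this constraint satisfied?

33022080

Inclusion-exclusion on the 2 forbidden self-matches:
Σ_{j=0}^{2} (-1)^j C(2,j)(11-j)!
= C(2,0)·11! - C(2,1)·10! + C(2,2)·9!
= 39916800 - 7257600 + 362880
= 33022080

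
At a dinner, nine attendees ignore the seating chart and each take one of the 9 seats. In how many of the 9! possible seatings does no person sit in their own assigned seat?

133496

!9 is the nearest integer to 9!/e.
9! = 362880, and 362880/e ≈ 133496.09, so !9 = 133496.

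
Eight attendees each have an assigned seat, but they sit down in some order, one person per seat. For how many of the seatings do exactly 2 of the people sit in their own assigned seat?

7420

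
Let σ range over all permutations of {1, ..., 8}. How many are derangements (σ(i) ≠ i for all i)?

Recurrence: !8 = 7·(!7 + !6).
!8 = 7·(1854 + 265) = 7·2119 = 14833

14833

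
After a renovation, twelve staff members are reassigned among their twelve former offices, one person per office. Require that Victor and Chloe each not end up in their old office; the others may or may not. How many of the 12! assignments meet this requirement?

Let A_j be the event that the j-th constrained one is fixed. By inclusion-exclusion over the 2 events:
Σ_{j=0}^{2} (-1)^j C(2,j)(12-j)!
= C(2,0)·12! - C(2,1)·11! + C(2,2)·10!
= 479001600 - 79833600 + 3628800
= 402796800

402796800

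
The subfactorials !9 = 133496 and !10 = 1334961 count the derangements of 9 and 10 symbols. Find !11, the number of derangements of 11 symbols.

!11 = (11-1)·(!10 + !9) = 10·(1334961 + 133496) = 10·1468457 = 14684570.

14684570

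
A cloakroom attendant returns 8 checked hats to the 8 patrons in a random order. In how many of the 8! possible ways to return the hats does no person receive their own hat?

!8 is the nearest integer to 8!/e.
8! = 40320, and 40320/e ≈ 14832.90, so !8 = 14833.

14833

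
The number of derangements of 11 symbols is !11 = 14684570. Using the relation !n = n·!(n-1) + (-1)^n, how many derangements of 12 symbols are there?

!12 = 12·14684570 + 1 = 176214841.

176214841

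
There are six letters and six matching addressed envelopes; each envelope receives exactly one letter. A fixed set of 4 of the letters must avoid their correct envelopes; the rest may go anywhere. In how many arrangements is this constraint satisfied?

Inclusion-exclusion on the 4 forbidden self-matches:
Σ_{j=0}^{4} (-1)^j C(4,j)(6-j)!
= C(4,0)·6! - C(4,1)·5! + C(4,2)·4! - C(4,3)·3! + C(4,4)·2!
= 720 - 480 + 144 - 24 + 2
= 362

362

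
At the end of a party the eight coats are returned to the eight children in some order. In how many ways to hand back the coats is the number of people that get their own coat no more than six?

40319

Sum C(8,i)·!(8-i) for i = 0..6:
  i=0: C(8,0)·!8 = 1·14833 = 14833
  i=1: C(8,1)·!7 = 8·1854 = 14832
  i=2: C(8,2)·!6 = 28·265 = 7420
  i=3: C(8,3)·!5 = 56·44 = 2464
  i=4: C(8,4)·!4 = 70·9 = 630
  i=5: C(8,5)·!3 = 56·2 = 112
  i=6: C(8,6)·!2 = 28·1 = 28
Total = 40319.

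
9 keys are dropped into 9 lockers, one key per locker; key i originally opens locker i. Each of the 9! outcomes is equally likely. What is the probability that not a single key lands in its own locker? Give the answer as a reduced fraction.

16687/45360

Favorable outcomes: !9 = 133496.
Total outcomes: 9! = 362880.
Probability = 133496/362880 = 16687/45360.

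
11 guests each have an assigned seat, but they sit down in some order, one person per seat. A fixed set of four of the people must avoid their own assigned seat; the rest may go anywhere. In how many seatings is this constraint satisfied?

27422640

Let A_j be the event that the j-th constrained one is fixed. By inclusion-exclusion over the 4 events:
Σ_{j=0}^{4} (-1)^j C(4,j)(11-j)!
= C(4,0)·11! - C(4,1)·10! + C(4,2)·9! - C(4,3)·8! + C(4,4)·7!
= 39916800 - 14515200 + 2177280 - 161280 + 5040
= 27422640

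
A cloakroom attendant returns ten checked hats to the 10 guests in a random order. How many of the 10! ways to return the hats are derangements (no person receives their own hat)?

1334961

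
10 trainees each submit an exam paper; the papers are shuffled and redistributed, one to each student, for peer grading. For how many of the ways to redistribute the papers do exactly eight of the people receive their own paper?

45

Pick the 8 fixed positions: C(10,8) = 45 ways.
The other 2 form a derangement: !2 = 1.
Total: 45 × 1 = 45.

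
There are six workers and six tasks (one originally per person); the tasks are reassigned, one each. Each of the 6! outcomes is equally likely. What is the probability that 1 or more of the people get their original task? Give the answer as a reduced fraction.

91/144

Favorable outcomes: Σ_{i≥1} C(6,i)·!(6-i) = 6·44 + 15·9 + 20·2 + 15·1 + 6·0 + 1·1 = 455.
Total outcomes: 6! = 720.
Probability = 455/720 = 91/144.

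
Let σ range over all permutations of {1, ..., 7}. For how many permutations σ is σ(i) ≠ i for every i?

Use !n = n·!(n-1) + (-1)^n.
!7 = 7·265 - 1 = 1854

1854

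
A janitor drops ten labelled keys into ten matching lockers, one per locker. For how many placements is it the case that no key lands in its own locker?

1334961

!10 = 10! · Σ_{k=0}^{10} (-1)^k/k!
= 10! - 10!/1! + 10!/2! - 10!/3! + 10!/4! - 10!/5! + 10!/6! - 10!/7! + 10!/8! - 10!/9! + 10!/10!
= 3628800 - 3628800 + 1814400 - 604800 + 151200 - 30240 + 5040 - 720 + 90 - 10 + 1
= 1334961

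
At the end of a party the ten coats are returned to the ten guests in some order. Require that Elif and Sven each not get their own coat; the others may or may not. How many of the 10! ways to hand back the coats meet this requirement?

Let A_j be the event that the j-th constrained one is fixed. By inclusion-exclusion over the 2 events:
Σ_{j=0}^{2} (-1)^j C(2,j)(10-j)!
= C(2,0)·10! - C(2,1)·9! + C(2,2)·8!
= 3628800 - 725760 + 40320
= 2943360

2943360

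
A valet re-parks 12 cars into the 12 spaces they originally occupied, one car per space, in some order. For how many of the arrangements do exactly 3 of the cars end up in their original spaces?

Pick the 3 fixed positions: C(12,3) = 220 ways.
The other 9 form a derangement: !9 = 133496.
Total: 220 × 133496 = 29369120.

29369120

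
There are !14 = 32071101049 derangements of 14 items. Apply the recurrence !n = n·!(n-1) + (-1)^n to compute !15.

481066515734

!15 = 15·32071101049 - 1 = 481066515734.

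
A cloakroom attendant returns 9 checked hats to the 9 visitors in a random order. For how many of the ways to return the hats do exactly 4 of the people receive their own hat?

5544

Choose which 4 of the 9 are fixed: C(9,4) = 126.
The remaining 5 must be deranged: !5 = 44.
Total: 126 × 44 = 5544.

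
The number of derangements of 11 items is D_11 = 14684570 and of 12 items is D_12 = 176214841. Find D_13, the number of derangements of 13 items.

2290792932

D_13 = (13-1)·(D_12 + D_11) = 12·(176214841 + 14684570) = 12·190899411 = 2290792932.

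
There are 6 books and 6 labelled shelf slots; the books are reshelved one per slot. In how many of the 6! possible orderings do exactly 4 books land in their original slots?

Pick the 4 fixed positions: C(6,4) = 15 ways.
The other 2 form a derangement: !2 = 1.
Total: 15 × 1 = 15.

15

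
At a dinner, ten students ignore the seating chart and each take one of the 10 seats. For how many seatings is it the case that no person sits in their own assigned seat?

1334961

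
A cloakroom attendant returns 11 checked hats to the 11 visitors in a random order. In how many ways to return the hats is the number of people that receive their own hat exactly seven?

Choose which 7 of the 11 are fixed: C(11,7) = 330.
The other 4 form a derangement: !4 = 9.
Total: 330 × 9 = 2970.

2970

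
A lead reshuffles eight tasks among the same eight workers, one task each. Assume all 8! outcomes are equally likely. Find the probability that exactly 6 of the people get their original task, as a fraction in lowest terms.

Favorable outcomes: C(8,6)·!2 = 28·1 = 28.
Total outcomes: 8! = 40320.
Probability = 28/40320 = 1/1440.

1/1440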